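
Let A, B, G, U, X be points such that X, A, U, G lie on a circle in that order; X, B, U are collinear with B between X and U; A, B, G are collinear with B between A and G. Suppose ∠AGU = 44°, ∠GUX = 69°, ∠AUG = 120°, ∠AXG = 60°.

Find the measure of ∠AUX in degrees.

∠AUX = 51°

1. ∠GAX = 69°  [same arc XG]
2. ∠AGX = 51°  [△XAG]
3. ∠AUX = 51°  [same arc XA]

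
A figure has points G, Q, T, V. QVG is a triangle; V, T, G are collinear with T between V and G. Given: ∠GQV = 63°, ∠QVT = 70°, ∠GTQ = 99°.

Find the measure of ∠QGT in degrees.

1. ∠GVQ = 70°  [T on ray VG]
2. ∠QGV = 47°  [△QVG]
3. ∠QGT = 47°  [T on ray GV]

∠QGT = 47°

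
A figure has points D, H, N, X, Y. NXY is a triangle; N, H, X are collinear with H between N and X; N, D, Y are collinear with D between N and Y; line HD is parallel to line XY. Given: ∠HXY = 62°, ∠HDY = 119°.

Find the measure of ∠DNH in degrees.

∠DNH = 57°

1. ∠NXY = 62°  [H on ray XN]
2. ∠HDN = 61°  [linear pair at D on NY]
3. ∠DHN = 62°  [HD∥XY, corresponding at H]
4. ∠DNH = 57°  [△NHD]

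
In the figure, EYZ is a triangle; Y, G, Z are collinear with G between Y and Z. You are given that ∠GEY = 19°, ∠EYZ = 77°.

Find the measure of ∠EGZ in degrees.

∠EGZ = 96°

1. ∠EYG = 77°  [G on ray YZ]
2. ∠EGY = 84°  [△EYG]
3. ∠EGZ = 96°  [linear pair at G on YZ]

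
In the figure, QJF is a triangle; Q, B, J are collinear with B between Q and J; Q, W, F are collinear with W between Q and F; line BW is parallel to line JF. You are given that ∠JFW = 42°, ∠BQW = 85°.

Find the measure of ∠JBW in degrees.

∠JBW = 127°

1. ∠JFQ = 42°  [W on ray FQ]
2. ∠FQJ = 85°  [B on QJ, W on QF]
3. ∠FJQ = 53°  [△QJF]
4. ∠QBW = 53°  [BW∥JF, corresponding at B]
5. ∠JBW = 127°  [linear pair at B on QJ]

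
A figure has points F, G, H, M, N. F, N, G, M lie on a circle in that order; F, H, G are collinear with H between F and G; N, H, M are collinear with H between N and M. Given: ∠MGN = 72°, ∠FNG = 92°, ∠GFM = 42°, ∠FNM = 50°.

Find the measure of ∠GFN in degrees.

1. ∠GNM = 42°  [same arc GM]
2. ∠GMN = 66°  [△NGM]
3. ∠GFN = 66°  [same arc NG]

∠GFN = 66°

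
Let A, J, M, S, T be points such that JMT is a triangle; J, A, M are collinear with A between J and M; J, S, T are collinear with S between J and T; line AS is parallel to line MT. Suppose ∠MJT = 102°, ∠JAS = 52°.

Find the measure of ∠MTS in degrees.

∠MTS = 26°

1. ∠AJS = 102°  [A on JM, S on JT]
2. ∠ASJ = 26°  [△JAS]
3. ∠AST = 154°  [linear pair at S on JT]
4. ∠MTS = 26°  [AS∥MT, co-interior at T–S]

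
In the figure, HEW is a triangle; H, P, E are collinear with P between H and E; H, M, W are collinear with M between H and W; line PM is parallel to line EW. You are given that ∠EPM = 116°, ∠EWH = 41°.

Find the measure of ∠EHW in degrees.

∠EHW = 75°

1. ∠HPM = 64°  [linear pair at P on HE]
2. ∠HMP = 41°  [PM∥EW, corresponding at M]
3. ∠MHP = 75°  [△HPM]
4. ∠EHW = 75°  [P on HE, M on HW]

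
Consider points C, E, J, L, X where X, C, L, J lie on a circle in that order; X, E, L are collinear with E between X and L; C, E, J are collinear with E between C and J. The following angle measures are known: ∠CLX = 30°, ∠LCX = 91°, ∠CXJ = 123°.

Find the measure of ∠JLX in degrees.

∠JLX = 27°

1. ∠CJX = 30°  [same arc XC]
2. ∠JCX = 27°  [△XCJ]
3. ∠JLX = 27°  [same arc XJ]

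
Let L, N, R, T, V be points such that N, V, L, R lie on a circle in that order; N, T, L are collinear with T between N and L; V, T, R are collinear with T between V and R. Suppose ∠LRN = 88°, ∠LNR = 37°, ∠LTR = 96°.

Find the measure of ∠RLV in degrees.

∠RLV = 114°

1. ∠NLR = 55°  [△NLR]
2. ∠LVR = 37°  [same arc LR]
3. ∠LRV = 29°  [△LTR]
4. ∠RLV = 114°  [△VLR]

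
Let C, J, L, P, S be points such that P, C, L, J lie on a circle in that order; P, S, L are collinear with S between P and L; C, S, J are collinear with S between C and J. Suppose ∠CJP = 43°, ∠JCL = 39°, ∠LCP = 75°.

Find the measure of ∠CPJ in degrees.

1. ∠CLP = 43°  [same arc PC]
2. ∠CSL = 98°  [△CSL]
3. ∠CPL = 62°  [△PCL]
4. ∠CSP = 82°  [linear pair at S on PL]
5. ∠JCP = 36°  [△PSC]
6. ∠CPJ = 101°  [△PCJ]

∠CPJ = 101°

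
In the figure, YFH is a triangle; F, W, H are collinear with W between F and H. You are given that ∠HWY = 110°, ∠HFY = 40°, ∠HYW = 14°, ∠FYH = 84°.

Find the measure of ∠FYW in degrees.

∠FYW = 70°

1. ∠FWY = 70°  [linear pair at W on FH]
2. ∠WFY = 40°  [W on ray FH]
3. ∠FYW = 70°  [△YFW]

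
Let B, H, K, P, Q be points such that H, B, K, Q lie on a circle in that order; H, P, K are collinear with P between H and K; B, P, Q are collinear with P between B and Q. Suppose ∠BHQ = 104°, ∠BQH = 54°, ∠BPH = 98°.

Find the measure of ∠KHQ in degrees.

∠KHQ = 44°

1. ∠BKH = 54°  [same arc HB]
2. ∠BPK = 82°  [linear pair at P on HK]
3. ∠KBQ = 44°  [△BPK]
4. ∠KHQ = 44°  [same arc KQ]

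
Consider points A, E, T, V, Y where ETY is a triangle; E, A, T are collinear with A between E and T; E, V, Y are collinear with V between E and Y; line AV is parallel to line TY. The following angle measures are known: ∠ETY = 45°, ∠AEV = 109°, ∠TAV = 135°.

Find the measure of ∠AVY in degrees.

∠AVY = 154°

1. ∠EAV = 45°  [AV∥TY, corresponding at A]
2. ∠AVE = 26°  [△EAV]
3. ∠AVY = 154°  [linear pair at V on EY]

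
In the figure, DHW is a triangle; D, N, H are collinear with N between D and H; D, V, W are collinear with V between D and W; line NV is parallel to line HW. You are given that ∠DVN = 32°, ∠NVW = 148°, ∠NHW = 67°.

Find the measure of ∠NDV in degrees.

∠NDV = 81°

1. ∠DWH = 32°  [NV∥HW, corresponding at V]
2. ∠DHW = 67°  [N on ray HD]
3. ∠HDW = 81°  [△DHW]
4. ∠NDV = 81°  [N on DH, V on DW]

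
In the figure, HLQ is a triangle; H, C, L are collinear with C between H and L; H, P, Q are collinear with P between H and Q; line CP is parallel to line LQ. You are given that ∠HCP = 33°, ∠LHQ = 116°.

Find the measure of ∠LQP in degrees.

∠LQP = 31°

1. ∠HLQ = 33°  [CP∥LQ, corresponding at C]
2. ∠HQL = 31°  [△HLQ]
3. ∠LQP = 31°  [P on ray QH]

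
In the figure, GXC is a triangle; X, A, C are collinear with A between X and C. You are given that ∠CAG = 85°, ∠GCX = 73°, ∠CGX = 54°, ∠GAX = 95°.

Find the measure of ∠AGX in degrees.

1. ∠CXG = 53°  [△GXC]
2. ∠AXG = 53°  [A on ray XC]
3. ∠AGX = 32°  [△GXA]

∠AGX = 32°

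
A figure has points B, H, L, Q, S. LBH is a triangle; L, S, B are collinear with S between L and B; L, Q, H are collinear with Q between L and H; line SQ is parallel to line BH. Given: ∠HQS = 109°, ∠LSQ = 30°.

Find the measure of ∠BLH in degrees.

1. ∠LQS = 71°  [linear pair at Q on LH]
2. ∠QLS = 79°  [△LSQ]
3. ∠BLH = 79°  [S on LB, Q on LH]

∠BLH = 79°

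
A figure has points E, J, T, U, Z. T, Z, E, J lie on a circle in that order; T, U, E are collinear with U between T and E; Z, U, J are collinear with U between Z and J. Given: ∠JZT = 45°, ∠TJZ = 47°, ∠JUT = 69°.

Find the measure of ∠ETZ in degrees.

∠ETZ = 24°

1. ∠JET = 45°  [same arc TJ]
2. ∠EUJ = 111°  [linear pair at U on TE]
3. ∠EJZ = 24°  [△EUJ]
4. ∠ETZ = 24°  [same arc ZE]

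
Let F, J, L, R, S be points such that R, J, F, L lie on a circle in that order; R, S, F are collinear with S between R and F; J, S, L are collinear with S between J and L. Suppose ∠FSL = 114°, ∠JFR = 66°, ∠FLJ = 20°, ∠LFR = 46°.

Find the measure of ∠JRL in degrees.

1. ∠JLR = 66°  [same arc RJ]
2. ∠LJR = 46°  [same arc RL]
3. ∠JRL = 68°  [△RJL]

∠JRL = 68°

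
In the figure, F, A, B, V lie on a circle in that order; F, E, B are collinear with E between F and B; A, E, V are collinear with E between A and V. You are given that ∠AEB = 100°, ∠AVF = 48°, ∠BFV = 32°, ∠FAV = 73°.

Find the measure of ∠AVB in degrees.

1. ∠AFV = 59°  [△FAV]
2. ∠BAV = 32°  [same arc BV]
3. ∠ABV = 121°  [cyclic FABV, opposite ∠F+∠B]
4. ∠AVB = 27°  [△ABV]

∠AVB = 27°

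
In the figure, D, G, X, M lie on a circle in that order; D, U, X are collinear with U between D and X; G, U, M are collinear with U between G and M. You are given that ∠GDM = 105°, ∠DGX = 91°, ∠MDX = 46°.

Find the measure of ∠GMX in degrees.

∠GMX = 59°

1. ∠GXM = 75°  [cyclic DGXM, opposite ∠D+∠X]
2. ∠MGX = 46°  [same arc XM]
3. ∠GMX = 59°  [△GXM]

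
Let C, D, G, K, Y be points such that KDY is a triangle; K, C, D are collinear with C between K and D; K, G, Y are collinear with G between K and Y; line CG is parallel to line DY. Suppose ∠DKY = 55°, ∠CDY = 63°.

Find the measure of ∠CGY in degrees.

∠CGY = 118°

1. ∠KDY = 63°  [C on ray DK]
2. ∠DYK = 62°  [△KDY]
3. ∠CGK = 62°  [CG∥DY, corresponding at G]
4. ∠CGY = 118°  [linear pair at G on KY]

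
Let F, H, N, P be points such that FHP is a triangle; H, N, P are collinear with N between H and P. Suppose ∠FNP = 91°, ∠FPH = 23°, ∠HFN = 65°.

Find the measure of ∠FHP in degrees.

1. ∠FNH = 89°  [linear pair at N on HP]
2. ∠FHN = 26°  [△FHN]
3. ∠FHP = 26°  [N on ray HP]

∠FHP = 26°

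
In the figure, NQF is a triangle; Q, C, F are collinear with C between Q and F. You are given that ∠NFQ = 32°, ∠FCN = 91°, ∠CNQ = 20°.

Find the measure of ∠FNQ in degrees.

1. ∠NCQ = 89°  [linear pair at C on QF]
2. ∠CQN = 71°  [△NQC]
3. ∠FQN = 71°  [C on ray QF]
4. ∠FNQ = 77°  [△NQF]

∠FNQ = 77°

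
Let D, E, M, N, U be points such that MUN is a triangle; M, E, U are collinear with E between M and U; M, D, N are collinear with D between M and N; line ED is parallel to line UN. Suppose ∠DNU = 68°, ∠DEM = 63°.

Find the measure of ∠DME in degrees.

1. ∠MNU = 68°  [D on ray NM]
2. ∠MUN = 63°  [ED∥UN, corresponding at E]
3. ∠NMU = 49°  [△MUN]
4. ∠DME = 49°  [E on MU, D on MN]

∠DME = 49°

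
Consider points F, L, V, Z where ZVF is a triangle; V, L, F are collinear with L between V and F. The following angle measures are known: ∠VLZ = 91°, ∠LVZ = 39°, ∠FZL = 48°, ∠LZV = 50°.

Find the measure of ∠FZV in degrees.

1. ∠FLZ = 89°  [linear pair at L on VF]
2. ∠FVZ = 39°  [L on ray VF]
3. ∠LFZ = 43°  [△ZLF]
4. ∠VFZ = 43°  [L on ray FV]
5. ∠FZV = 98°  [△ZVF]

∠FZV = 98°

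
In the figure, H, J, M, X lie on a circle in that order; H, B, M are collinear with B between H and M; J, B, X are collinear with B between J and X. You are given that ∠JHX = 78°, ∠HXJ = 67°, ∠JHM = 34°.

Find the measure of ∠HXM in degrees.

∠HXM = 101°

1. ∠HMJ = 67°  [same arc HJ]
2. ∠HJM = 79°  [△HJM]
3. ∠HXM = 101°  [cyclic HJMX, opposite ∠J+∠X]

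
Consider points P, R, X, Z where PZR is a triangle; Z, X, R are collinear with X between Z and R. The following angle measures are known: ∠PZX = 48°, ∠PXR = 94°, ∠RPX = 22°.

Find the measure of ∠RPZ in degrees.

∠RPZ = 68°

1. ∠PZR = 48°  [X on ray ZR]
2. ∠PRX = 64°  [△PXR]
3. ∠PRZ = 64°  [X on ray RZ]
4. ∠RPZ = 68°  [△PZR]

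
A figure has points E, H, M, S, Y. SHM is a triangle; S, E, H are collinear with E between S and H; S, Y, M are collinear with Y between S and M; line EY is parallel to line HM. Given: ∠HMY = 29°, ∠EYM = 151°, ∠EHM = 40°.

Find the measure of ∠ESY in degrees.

1. ∠HMS = 29°  [Y on ray MS]
2. ∠MHS = 40°  [E on ray HS]
3. ∠HSM = 111°  [△SHM]
4. ∠ESY = 111°  [E on SH, Y on SM]

∠ESY = 111°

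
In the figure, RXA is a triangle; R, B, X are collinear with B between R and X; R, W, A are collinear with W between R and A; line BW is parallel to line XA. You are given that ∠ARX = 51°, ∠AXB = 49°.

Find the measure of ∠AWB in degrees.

1. ∠AXR = 49°  [B on ray XR]
2. ∠RAX = 80°  [△RXA]
3. ∠BWR = 80°  [BW∥XA, corresponding at W]
4. ∠AWB = 100°  [linear pair at W on RA]

∠AWB = 100°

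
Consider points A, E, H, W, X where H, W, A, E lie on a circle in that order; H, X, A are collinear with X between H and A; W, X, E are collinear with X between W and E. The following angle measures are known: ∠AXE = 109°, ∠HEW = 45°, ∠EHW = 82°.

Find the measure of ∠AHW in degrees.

1. ∠HXW = 109°  [vertical angles at X]
2. ∠EWH = 53°  [△HWE]
3. ∠AHW = 18°  [△HXW]

∠AHW = 18°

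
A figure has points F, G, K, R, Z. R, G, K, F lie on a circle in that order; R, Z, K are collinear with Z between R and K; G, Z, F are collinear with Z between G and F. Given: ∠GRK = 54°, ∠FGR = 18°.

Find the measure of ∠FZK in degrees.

1. ∠GFK = 54°  [same arc GK]
2. ∠FKR = 18°  [same arc RF]
3. ∠FZK = 108°  [△KZF]

∠FZK = 108°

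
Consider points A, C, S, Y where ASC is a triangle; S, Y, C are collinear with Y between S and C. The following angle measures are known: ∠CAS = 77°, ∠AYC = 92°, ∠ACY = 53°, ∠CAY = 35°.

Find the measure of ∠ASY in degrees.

1. ∠ACS = 53°  [Y on ray CS]
2. ∠ASC = 50°  [△ASC]
3. ∠ASY = 50°  [Y on ray SC]

∠ASY = 50°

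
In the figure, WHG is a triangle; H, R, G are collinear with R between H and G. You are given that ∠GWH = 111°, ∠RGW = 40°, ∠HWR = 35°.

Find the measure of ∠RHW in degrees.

1. ∠HGW = 40°  [R on ray GH]
2. ∠GHW = 29°  [△WHG]
3. ∠RHW = 29°  [R on ray HG]

∠RHW = 29°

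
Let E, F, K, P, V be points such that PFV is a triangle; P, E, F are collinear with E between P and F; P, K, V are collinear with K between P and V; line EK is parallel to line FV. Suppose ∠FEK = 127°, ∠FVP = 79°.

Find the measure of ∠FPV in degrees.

1. ∠KEP = 53°  [linear pair at E on PF]
2. ∠EKP = 79°  [EK∥FV, corresponding at K]
3. ∠EPK = 48°  [△PEK]
4. ∠FPV = 48°  [E on PF, K on PV]

∠FPV = 48°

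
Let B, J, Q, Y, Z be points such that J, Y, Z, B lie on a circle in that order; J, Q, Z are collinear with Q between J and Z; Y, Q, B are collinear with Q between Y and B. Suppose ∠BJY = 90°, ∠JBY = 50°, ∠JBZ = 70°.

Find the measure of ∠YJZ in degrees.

1. ∠JZY = 50°  [same arc JY]
2. ∠JYZ = 110°  [cyclic JYZB, opposite ∠Y+∠B]
3. ∠YJZ = 20°  [△JYZ]

∠YJZ = 20°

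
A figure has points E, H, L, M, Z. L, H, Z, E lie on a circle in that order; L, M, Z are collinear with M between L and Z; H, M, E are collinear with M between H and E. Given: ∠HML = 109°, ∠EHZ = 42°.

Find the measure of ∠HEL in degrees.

∠HEL = 67°

1. ∠EMZ = 109°  [vertical angles at M]
2. ∠ELZ = 42°  [same arc ZE]
3. ∠EML = 71°  [linear pair at M on LZ]
4. ∠HEL = 67°  [△LME]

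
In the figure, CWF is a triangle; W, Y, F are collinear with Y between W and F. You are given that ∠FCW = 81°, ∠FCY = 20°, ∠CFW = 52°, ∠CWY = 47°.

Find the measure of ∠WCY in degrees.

1. ∠CFY = 52°  [Y on ray FW]
2. ∠CYF = 108°  [△CYF]
3. ∠CYW = 72°  [linear pair at Y on WF]
4. ∠WCY = 61°  [△CWY]

∠WCY = 61°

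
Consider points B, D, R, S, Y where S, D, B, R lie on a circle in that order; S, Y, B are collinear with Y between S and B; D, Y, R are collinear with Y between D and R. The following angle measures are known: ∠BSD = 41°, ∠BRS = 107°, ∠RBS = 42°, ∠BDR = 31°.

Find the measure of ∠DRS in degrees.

1. ∠BDS = 73°  [cyclic SDBR, opposite ∠D+∠R]
2. ∠DBS = 66°  [△SDB]
3. ∠DRS = 66°  [same arc SD]

∠DRS = 66°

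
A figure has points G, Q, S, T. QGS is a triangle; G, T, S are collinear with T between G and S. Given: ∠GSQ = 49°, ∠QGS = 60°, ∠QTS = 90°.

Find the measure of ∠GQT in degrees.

∠GQT = 30°

1. ∠QGT = 60°  [T on ray GS]
2. ∠GTQ = 90°  [linear pair at T on GS]
3. ∠GQT = 30°  [△QGT]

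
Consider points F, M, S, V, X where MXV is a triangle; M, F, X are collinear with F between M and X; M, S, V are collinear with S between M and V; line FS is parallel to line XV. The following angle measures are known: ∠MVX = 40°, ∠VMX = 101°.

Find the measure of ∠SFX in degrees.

1. ∠MXV = 39°  [△MXV]
2. ∠MFS = 39°  [FS∥XV, corresponding at F]
3. ∠SFX = 141°  [linear pair at F on MX]

∠SFX = 141°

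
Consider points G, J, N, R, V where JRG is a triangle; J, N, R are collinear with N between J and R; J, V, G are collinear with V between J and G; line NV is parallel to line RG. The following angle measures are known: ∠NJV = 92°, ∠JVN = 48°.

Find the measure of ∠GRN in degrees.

1. ∠JNV = 40°  [△JNV]
2. ∠RNV = 140°  [linear pair at N on JR]
3. ∠GRN = 40°  [NV∥RG, co-interior at R–N]

∠GRN = 40°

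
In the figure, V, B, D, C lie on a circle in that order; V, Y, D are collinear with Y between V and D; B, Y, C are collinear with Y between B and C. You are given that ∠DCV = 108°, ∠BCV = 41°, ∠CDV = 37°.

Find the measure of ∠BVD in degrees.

∠BVD = 67°

1. ∠DBV = 72°  [cyclic VBDC, opposite ∠B+∠C]
2. ∠BDV = 41°  [same arc VB]
3. ∠BVD = 67°  [△VBD]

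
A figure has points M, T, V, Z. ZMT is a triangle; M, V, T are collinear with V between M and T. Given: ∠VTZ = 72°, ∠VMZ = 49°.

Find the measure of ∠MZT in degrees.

1. ∠MTZ = 72°  [V on ray TM]
2. ∠TMZ = 49°  [V on ray MT]
3. ∠MZT = 59°  [△ZMT]

∠MZT = 59°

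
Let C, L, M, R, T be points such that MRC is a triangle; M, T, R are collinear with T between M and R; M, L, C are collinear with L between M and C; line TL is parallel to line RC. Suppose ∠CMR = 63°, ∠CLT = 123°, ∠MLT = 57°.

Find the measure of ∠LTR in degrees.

1. ∠LMT = 63°  [T on MR, L on MC]
2. ∠LTM = 60°  [△MTL]
3. ∠LTR = 120°  [linear pair at T on MR]

∠LTR = 120°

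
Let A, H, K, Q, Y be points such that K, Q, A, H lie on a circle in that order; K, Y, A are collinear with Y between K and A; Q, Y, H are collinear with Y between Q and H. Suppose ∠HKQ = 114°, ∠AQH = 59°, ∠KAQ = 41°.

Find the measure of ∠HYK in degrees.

1. ∠AKH = 59°  [same arc AH]
2. ∠KHQ = 41°  [same arc KQ]
3. ∠HYK = 80°  [△KYH]

∠HYK = 80°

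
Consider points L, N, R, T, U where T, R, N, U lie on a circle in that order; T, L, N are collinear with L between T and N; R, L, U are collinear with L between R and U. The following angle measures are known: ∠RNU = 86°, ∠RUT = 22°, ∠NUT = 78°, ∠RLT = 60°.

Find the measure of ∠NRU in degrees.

1. ∠RNT = 22°  [same arc TR]
2. ∠NLR = 120°  [linear pair at L on TN]
3. ∠NRU = 38°  [△RLN]

∠NRU = 38°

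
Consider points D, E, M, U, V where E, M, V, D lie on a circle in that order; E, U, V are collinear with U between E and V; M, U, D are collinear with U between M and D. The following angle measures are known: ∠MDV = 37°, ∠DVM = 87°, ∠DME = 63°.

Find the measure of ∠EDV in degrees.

1. ∠DMV = 56°  [△MVD]
2. ∠DVE = 63°  [same arc ED]
3. ∠DEV = 56°  [same arc VD]
4. ∠EDV = 61°  [△EVD]

∠EDV = 61°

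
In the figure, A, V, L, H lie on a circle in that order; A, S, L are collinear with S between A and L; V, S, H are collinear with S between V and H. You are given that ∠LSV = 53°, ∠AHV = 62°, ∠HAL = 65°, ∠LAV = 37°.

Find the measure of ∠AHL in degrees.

1. ∠ALV = 62°  [same arc AV]
2. ∠AVL = 81°  [△AVL]
3. ∠AHL = 99°  [cyclic AVLH, opposite ∠V+∠H]

∠AHL = 99°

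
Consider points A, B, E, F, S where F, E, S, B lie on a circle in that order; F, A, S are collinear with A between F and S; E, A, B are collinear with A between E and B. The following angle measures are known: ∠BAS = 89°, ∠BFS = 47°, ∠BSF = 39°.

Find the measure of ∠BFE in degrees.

∠BFE = 99°

1. ∠BAF = 91°  [linear pair at A on FS]
2. ∠EBF = 42°  [△FAB]
3. ∠BEF = 39°  [same arc FB]
4. ∠BFE = 99°  [△FEB]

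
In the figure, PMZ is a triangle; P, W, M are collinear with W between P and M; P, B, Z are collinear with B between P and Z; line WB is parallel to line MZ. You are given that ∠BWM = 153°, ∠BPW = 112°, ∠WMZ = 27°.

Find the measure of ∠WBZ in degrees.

1. ∠BWP = 27°  [linear pair at W on PM]
2. ∠PBW = 41°  [△PWB]
3. ∠WBZ = 139°  [linear pair at B on PZ]

∠WBZ = 139°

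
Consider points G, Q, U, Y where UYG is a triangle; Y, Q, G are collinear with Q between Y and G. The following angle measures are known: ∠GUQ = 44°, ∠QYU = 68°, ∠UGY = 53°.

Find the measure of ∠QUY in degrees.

1. ∠QGU = 53°  [Q on ray GY]
2. ∠GQU = 83°  [△UQG]
3. ∠UQY = 97°  [linear pair at Q on YG]
4. ∠QUY = 15°  [△UYQ]

∠QUY = 15°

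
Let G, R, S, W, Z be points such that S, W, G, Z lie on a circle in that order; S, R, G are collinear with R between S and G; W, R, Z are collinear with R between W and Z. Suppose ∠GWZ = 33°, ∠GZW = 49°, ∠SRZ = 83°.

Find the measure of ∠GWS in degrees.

1. ∠GSW = 49°  [same arc WG]
2. ∠GRW = 83°  [vertical angles at R]
3. ∠SGW = 64°  [△WRG]
4. ∠GWS = 67°  [△SWG]

∠GWS = 67°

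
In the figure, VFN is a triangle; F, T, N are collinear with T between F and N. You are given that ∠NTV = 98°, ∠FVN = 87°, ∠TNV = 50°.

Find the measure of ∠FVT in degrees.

1. ∠FTV = 82°  [linear pair at T on FN]
2. ∠FNV = 50°  [T on ray NF]
3. ∠NFV = 43°  [△VFN]
4. ∠TFV = 43°  [T on ray FN]
5. ∠FVT = 55°  [△VFT]

∠FVT = 55°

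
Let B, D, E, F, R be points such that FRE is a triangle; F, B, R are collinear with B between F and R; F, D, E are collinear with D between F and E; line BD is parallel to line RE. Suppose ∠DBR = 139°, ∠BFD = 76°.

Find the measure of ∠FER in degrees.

1. ∠DBF = 41°  [linear pair at B on FR]
2. ∠BDF = 63°  [△FBD]
3. ∠FER = 63°  [BD∥RE, corresponding at D]

∠FER = 63°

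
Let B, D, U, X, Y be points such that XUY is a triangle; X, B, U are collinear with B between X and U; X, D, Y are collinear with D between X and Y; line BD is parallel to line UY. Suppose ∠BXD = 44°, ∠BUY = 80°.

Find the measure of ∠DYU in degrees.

1. ∠UXY = 44°  [B on XU, D on XY]
2. ∠XUY = 80°  [B on ray UX]
3. ∠UYX = 56°  [△XUY]
4. ∠DYU = 56°  [D on ray YX]

∠DYU = 56°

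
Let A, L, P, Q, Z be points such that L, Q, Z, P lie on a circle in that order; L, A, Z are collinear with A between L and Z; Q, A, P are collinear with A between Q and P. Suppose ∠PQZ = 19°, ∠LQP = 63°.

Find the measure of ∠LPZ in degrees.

1. ∠PLZ = 19°  [same arc ZP]
2. ∠LZP = 63°  [same arc LP]
3. ∠LPZ = 98°  [△LZP]

∠LPZ = 98°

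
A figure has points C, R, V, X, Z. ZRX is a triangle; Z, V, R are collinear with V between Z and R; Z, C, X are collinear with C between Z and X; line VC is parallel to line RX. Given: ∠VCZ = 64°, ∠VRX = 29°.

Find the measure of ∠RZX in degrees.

∠RZX = 87°

1. ∠RXZ = 64°  [VC∥RX, corresponding at C]
2. ∠XRZ = 29°  [V on ray RZ]
3. ∠RZX = 87°  [△ZRX]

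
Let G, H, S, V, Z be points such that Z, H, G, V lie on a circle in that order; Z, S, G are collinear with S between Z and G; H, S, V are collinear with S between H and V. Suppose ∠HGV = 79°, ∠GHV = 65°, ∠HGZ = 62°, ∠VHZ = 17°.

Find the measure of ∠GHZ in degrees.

1. ∠GVH = 36°  [△HGV]
2. ∠GZH = 36°  [same arc HG]
3. ∠GHZ = 82°  [△ZHG]

∠GHZ = 82°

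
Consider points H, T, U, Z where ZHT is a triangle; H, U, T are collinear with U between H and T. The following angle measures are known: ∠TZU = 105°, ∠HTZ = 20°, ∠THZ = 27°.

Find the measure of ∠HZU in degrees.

1. ∠UTZ = 20°  [U on ray TH]
2. ∠UHZ = 27°  [U on ray HT]
3. ∠TUZ = 55°  [△ZUT]
4. ∠HUZ = 125°  [linear pair at U on HT]
5. ∠HZU = 28°  [△ZHU]

∠HZU = 28°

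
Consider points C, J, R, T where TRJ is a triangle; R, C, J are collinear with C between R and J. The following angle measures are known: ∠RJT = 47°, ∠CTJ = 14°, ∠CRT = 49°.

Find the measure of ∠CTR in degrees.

∠CTR = 70°

1. ∠CJT = 47°  [C on ray JR]
2. ∠JCT = 119°  [△TCJ]
3. ∠RCT = 61°  [linear pair at C on RJ]
4. ∠CTR = 70°  [△TRC]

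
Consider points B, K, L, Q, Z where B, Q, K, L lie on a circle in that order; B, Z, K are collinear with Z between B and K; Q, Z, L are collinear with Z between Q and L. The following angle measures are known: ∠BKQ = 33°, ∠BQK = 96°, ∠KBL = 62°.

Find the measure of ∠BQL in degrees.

∠BQL = 34°

1. ∠BLK = 84°  [cyclic BQKL, opposite ∠Q+∠L]
2. ∠BKL = 34°  [△BKL]
3. ∠BQL = 34°  [same arc BL]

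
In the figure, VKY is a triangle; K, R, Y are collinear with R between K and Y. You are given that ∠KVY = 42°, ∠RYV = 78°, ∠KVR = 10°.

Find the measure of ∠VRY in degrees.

∠VRY = 70°

1. ∠KYV = 78°  [R on ray YK]
2. ∠VKY = 60°  [△VKY]
3. ∠RKV = 60°  [R on ray KY]
4. ∠KRV = 110°  [△VKR]
5. ∠VRY = 70°  [linear pair at R on KY]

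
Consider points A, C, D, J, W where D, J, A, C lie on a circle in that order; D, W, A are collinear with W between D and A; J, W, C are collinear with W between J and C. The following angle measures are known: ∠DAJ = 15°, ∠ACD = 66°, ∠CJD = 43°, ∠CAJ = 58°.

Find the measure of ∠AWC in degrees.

1. ∠AJD = 114°  [cyclic DJAC, opposite ∠J+∠C]
2. ∠CAD = 43°  [same arc DC]
3. ∠ADJ = 51°  [△DJA]
4. ∠ACJ = 51°  [same arc JA]
5. ∠AWC = 86°  [△AWC]

∠AWC = 86°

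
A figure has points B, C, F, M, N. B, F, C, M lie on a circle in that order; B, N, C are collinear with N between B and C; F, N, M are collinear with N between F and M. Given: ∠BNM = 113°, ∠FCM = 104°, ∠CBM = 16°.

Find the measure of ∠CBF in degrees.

∠CBF = 60°

1. ∠CNF = 113°  [vertical angles at N]
2. ∠BMF = 51°  [△BNM]
3. ∠FBM = 76°  [cyclic BFCM, opposite ∠B+∠C]
4. ∠BNF = 67°  [linear pair at N on BC]
5. ∠BFM = 53°  [△BFM]
6. ∠CBF = 60°  [△BNF]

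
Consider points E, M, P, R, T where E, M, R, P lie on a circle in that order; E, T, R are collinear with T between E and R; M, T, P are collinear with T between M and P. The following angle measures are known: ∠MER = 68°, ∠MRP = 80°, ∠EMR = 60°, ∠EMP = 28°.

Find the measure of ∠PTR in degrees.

1. ∠MPR = 68°  [same arc MR]
2. ∠ERP = 28°  [same arc EP]
3. ∠PTR = 84°  [△RTP]

∠PTR = 84°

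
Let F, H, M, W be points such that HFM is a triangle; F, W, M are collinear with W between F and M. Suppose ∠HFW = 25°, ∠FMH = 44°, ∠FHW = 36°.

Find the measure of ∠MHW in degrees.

∠MHW = 75°

1. ∠FWH = 119°  [△HFW]
2. ∠HMW = 44°  [W on ray MF]
3. ∠HWM = 61°  [linear pair at W on FM]
4. ∠MHW = 75°  [△HWM]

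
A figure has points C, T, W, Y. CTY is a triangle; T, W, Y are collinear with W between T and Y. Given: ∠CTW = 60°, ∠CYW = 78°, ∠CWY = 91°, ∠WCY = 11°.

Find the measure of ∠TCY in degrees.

1. ∠CTY = 60°  [W on ray TY]
2. ∠CYT = 78°  [W on ray YT]
3. ∠TCY = 42°  [△CTY]

∠TCY = 42°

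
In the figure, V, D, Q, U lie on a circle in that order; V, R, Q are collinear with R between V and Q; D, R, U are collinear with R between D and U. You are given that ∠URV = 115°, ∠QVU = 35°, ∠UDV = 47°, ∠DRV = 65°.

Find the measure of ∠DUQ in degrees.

1. ∠QRU = 65°  [linear pair at R on VQ]
2. ∠UQV = 47°  [same arc VU]
3. ∠DUQ = 68°  [△QRU]

∠DUQ = 68°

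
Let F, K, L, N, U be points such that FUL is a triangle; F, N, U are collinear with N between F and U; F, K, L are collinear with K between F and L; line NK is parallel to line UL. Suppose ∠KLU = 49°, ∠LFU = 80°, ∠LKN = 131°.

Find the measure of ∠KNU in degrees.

1. ∠FLU = 49°  [K on ray LF]
2. ∠FUL = 51°  [△FUL]
3. ∠FNK = 51°  [NK∥UL, corresponding at N]
4. ∠KNU = 129°  [linear pair at N on FU]

∠KNU = 129°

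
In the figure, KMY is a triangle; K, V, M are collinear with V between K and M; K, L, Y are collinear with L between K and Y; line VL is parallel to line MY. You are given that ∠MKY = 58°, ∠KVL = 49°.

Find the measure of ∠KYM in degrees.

∠KYM = 73°

1. ∠LKV = 58°  [V on KM, L on KY]
2. ∠KLV = 73°  [△KVL]
3. ∠KYM = 73°  [VL∥MY, corresponding at L]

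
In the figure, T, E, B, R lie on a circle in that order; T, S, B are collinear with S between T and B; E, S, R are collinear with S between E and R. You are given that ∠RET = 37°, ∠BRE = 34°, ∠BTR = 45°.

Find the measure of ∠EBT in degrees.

∠EBT = 64°

1. ∠RBT = 37°  [same arc TR]
2. ∠BTE = 34°  [same arc EB]
3. ∠BRT = 98°  [△TBR]
4. ∠BET = 82°  [cyclic TEBR, opposite ∠E+∠R]
5. ∠EBT = 64°  [△TEB]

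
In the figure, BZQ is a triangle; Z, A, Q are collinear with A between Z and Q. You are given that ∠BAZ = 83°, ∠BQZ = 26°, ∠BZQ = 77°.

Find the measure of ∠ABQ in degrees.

1. ∠BAQ = 97°  [linear pair at A on ZQ]
2. ∠AQB = 26°  [A on ray QZ]
3. ∠ABQ = 57°  [△BAQ]

∠ABQ = 57°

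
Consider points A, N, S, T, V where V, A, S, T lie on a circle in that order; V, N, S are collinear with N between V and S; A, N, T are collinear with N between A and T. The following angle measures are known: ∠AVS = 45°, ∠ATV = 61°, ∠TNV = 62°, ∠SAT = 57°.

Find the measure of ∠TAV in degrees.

∠TAV = 17°

1. ∠ATS = 45°  [same arc AS]
2. ∠SNT = 118°  [linear pair at N on VS]
3. ∠TSV = 17°  [△SNT]
4. ∠TAV = 17°  [same arc VT]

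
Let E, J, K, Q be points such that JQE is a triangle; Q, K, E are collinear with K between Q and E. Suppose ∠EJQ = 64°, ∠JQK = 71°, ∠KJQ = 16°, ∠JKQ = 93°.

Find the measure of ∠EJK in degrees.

1. ∠EQJ = 71°  [K on ray QE]
2. ∠EKJ = 87°  [linear pair at K on QE]
3. ∠JEQ = 45°  [△JQE]
4. ∠JEK = 45°  [K on ray EQ]
5. ∠EJK = 48°  [△JKE]

∠EJK = 48°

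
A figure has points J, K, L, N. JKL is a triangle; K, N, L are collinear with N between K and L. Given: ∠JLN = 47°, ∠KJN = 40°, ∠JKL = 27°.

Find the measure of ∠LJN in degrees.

∠LJN = 66°

1. ∠JKN = 27°  [N on ray KL]
2. ∠JNK = 113°  [△JKN]
3. ∠JNL = 67°  [linear pair at N on KL]
4. ∠LJN = 66°  [△JNL]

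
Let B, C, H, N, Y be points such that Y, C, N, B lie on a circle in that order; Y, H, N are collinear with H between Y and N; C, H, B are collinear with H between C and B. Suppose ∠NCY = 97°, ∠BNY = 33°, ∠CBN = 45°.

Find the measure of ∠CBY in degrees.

1. ∠NBY = 83°  [cyclic YCNB, opposite ∠C+∠B]
2. ∠BYN = 64°  [△YNB]
3. ∠BHN = 102°  [△NHB]
4. ∠BHY = 78°  [linear pair at H on YN]
5. ∠CBY = 38°  [△YHB]

∠CBY = 38°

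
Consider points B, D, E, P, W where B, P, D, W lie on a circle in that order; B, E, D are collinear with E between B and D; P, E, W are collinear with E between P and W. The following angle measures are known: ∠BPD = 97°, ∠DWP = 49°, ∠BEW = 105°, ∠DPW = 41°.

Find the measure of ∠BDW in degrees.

1. ∠BWD = 83°  [cyclic BPDW, opposite ∠P+∠W]
2. ∠DBW = 41°  [same arc DW]
3. ∠BDW = 56°  [△BDW]

∠BDW = 56°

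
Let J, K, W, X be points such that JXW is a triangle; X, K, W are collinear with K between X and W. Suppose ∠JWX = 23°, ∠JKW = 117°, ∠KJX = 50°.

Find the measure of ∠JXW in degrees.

1. ∠JKX = 63°  [linear pair at K on XW]
2. ∠JXK = 67°  [△JXK]
3. ∠JXW = 67°  [K on ray XW]

∠JXW = 67°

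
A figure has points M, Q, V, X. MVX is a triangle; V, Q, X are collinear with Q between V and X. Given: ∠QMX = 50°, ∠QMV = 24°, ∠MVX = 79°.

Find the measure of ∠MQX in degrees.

∠MQX = 103°

1. ∠MVQ = 79°  [Q on ray VX]
2. ∠MQV = 77°  [△MVQ]
3. ∠MQX = 103°  [linear pair at Q on VX]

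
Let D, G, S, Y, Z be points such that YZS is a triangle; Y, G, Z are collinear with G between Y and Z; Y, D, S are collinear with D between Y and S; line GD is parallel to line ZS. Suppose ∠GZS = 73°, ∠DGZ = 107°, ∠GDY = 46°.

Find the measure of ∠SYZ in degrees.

1. ∠SZY = 73°  [G on ray ZY]
2. ∠YSZ = 46°  [GD∥ZS, corresponding at D]
3. ∠SYZ = 61°  [△YZS]

∠SYZ = 61°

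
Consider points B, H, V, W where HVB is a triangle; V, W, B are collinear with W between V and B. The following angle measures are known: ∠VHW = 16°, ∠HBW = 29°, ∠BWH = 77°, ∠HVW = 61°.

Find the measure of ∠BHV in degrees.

1. ∠HBV = 29°  [W on ray BV]
2. ∠BVH = 61°  [W on ray VB]
3. ∠BHV = 90°  [△HVB]

∠BHV = 90°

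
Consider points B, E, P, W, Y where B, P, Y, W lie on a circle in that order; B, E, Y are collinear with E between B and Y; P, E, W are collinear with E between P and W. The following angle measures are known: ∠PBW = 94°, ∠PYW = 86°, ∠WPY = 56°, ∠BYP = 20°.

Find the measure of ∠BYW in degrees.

∠BYW = 66°

1. ∠BWP = 20°  [same arc BP]
2. ∠BPW = 66°  [△BPW]
3. ∠BYW = 66°  [same arc BW]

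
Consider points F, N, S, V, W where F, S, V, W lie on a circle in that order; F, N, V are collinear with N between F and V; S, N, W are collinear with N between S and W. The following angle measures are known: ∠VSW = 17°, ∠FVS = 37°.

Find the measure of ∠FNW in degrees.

∠FNW = 126°

1. ∠VFW = 17°  [same arc VW]
2. ∠FWS = 37°  [same arc FS]
3. ∠FNW = 126°  [△FNW]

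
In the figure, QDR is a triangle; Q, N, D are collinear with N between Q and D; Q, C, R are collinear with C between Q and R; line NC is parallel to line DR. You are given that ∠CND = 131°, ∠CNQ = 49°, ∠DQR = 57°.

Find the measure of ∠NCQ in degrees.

1. ∠QDR = 49°  [NC∥DR, corresponding at N]
2. ∠DRQ = 74°  [△QDR]
3. ∠NCQ = 74°  [NC∥DR, corresponding at C]

∠NCQ = 74°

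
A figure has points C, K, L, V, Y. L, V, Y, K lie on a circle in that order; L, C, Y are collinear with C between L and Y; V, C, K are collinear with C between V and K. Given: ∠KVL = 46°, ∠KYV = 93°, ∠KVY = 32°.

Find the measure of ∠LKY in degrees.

∠LKY = 102°

1. ∠KYL = 46°  [same arc LK]
2. ∠KLY = 32°  [same arc YK]
3. ∠LKY = 102°  [△LYK]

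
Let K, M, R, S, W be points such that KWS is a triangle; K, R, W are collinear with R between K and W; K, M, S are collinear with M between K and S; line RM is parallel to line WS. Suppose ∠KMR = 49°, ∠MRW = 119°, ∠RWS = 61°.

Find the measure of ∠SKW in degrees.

1. ∠KSW = 49°  [RM∥WS, corresponding at M]
2. ∠KWS = 61°  [R on ray WK]
3. ∠SKW = 70°  [△KWS]

∠SKW = 70°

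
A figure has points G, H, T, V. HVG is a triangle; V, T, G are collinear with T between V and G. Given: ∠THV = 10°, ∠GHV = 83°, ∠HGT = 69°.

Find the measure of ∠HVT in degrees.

1. ∠HGV = 69°  [T on ray GV]
2. ∠GVH = 28°  [△HVG]
3. ∠HVT = 28°  [T on ray VG]

∠HVT = 28°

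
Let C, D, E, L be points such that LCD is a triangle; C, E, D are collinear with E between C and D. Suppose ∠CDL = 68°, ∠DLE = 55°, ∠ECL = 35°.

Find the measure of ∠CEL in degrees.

1. ∠EDL = 68°  [E on ray DC]
2. ∠DEL = 57°  [△LED]
3. ∠CEL = 123°  [linear pair at E on CD]

∠CEL = 123°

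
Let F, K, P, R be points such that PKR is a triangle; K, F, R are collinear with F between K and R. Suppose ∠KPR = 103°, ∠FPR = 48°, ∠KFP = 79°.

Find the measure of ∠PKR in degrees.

∠PKR = 46°

1. ∠PFR = 101°  [linear pair at F on KR]
2. ∠FRP = 31°  [△PFR]
3. ∠KRP = 31°  [F on ray RK]
4. ∠PKR = 46°  [△PKR]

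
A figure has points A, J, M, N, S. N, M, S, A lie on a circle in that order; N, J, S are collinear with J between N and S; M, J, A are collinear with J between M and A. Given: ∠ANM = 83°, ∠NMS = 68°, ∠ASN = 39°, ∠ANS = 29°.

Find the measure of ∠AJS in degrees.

1. ∠ASM = 97°  [cyclic NMSA, opposite ∠N+∠S]
2. ∠AMS = 29°  [same arc SA]
3. ∠MAS = 54°  [△MSA]
4. ∠AJS = 87°  [△SJA]

∠AJS = 87°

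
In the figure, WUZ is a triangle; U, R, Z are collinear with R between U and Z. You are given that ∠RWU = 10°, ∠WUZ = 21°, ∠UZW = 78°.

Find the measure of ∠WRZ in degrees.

∠WRZ = 31°

1. ∠RUW = 21°  [R on ray UZ]
2. ∠URW = 149°  [△WUR]
3. ∠WRZ = 31°  [linear pair at R on UZ]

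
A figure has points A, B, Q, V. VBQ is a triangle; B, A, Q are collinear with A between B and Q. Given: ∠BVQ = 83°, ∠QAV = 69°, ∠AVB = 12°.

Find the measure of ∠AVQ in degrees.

∠AVQ = 71°

1. ∠BAV = 111°  [linear pair at A on BQ]
2. ∠ABV = 57°  [△VBA]
3. ∠QBV = 57°  [A on ray BQ]
4. ∠BQV = 40°  [△VBQ]
5. ∠AQV = 40°  [A on ray QB]
6. ∠AVQ = 71°  [△VAQ]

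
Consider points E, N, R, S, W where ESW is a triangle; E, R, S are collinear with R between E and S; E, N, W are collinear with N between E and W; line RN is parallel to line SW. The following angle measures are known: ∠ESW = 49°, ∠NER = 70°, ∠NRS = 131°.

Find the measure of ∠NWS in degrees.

1. ∠ERN = 49°  [RN∥SW, corresponding at R]
2. ∠ENR = 61°  [△ERN]
3. ∠RNW = 119°  [linear pair at N on EW]
4. ∠NWS = 61°  [RN∥SW, co-interior at W–N]

∠NWS = 61°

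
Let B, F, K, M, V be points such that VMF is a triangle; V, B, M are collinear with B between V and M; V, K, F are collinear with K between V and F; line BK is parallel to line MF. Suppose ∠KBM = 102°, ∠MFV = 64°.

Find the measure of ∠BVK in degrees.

1. ∠KBV = 78°  [linear pair at B on VM]
2. ∠BKV = 64°  [BK∥MF, corresponding at K]
3. ∠BVK = 38°  [△VBK]

∠BVK = 38°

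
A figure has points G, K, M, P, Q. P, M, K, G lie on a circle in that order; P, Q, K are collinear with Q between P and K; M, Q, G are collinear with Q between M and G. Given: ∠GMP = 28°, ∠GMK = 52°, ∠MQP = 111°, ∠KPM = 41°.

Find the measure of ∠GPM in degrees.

∠GPM = 93°

1. ∠KGM = 41°  [same arc MK]
2. ∠GKM = 87°  [△MKG]
3. ∠GPM = 93°  [cyclic PMKG, opposite ∠P+∠K]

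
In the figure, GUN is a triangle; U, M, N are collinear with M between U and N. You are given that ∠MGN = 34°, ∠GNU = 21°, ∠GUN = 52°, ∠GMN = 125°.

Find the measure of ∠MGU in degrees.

1. ∠GUM = 52°  [M on ray UN]
2. ∠GMU = 55°  [linear pair at M on UN]
3. ∠MGU = 73°  [△GUM]

∠MGU = 73°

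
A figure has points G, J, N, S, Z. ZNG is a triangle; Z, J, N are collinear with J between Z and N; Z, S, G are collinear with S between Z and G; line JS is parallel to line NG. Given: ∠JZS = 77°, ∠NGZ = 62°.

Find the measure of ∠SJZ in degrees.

1. ∠GZN = 77°  [J on ZN, S on ZG]
2. ∠GNZ = 41°  [△ZNG]
3. ∠SJZ = 41°  [JS∥NG, corresponding at J]

∠SJZ = 41°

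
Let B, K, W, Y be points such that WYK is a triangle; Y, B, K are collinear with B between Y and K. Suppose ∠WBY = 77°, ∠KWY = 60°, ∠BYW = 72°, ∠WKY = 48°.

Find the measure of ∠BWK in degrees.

1. ∠KBW = 103°  [linear pair at B on YK]
2. ∠BKW = 48°  [B on ray KY]
3. ∠BWK = 29°  [△WBK]

∠BWK = 29°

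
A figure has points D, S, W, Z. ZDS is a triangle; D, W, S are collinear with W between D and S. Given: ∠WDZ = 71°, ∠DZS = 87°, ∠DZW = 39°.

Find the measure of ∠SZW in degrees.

∠SZW = 48°

1. ∠DWZ = 70°  [△ZDW]
2. ∠SDZ = 71°  [W on ray DS]
3. ∠DSZ = 22°  [△ZDS]
4. ∠SWZ = 110°  [linear pair at W on DS]
5. ∠WSZ = 22°  [W on ray SD]
6. ∠SZW = 48°  [△ZWS]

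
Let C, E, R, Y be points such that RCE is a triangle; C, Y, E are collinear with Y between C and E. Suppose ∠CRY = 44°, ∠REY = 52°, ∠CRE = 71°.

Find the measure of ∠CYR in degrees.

∠CYR = 79°

1. ∠CER = 52°  [Y on ray EC]
2. ∠ECR = 57°  [△RCE]
3. ∠RCY = 57°  [Y on ray CE]
4. ∠CYR = 79°  [△RCY]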